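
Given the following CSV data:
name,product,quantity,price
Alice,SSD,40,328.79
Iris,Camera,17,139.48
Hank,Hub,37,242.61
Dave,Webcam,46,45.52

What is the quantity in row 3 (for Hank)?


Row 3: Hank
Column 'quantity' = 37

ANSWER: 37


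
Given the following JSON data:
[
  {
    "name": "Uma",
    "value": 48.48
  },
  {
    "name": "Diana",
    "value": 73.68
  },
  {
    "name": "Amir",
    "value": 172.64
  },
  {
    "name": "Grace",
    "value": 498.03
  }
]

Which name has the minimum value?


Comparing values:
  Uma: 48.48
  Diana: 73.68
  Amir: 172.64
  Grace: 498.03
Minimum: Uma (48.48)

ANSWER: Uma


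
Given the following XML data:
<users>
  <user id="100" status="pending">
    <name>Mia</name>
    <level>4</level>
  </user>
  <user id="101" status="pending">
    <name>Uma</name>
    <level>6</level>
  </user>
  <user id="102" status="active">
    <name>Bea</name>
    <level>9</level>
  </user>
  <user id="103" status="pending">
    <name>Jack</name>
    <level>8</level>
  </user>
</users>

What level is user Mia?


Finding user: Mia
<level>4</level>

ANSWER: 4


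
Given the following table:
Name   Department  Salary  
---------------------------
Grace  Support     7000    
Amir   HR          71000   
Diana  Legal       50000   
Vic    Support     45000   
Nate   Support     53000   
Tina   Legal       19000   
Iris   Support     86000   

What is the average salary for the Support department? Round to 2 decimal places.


Support department members:
  Grace: 7000
  Vic: 45000
  Nate: 53000
  Iris: 86000
Sum = 191000
Count = 4
Average = 191000 / 4 = 47750.00

ANSWER: 47750.00


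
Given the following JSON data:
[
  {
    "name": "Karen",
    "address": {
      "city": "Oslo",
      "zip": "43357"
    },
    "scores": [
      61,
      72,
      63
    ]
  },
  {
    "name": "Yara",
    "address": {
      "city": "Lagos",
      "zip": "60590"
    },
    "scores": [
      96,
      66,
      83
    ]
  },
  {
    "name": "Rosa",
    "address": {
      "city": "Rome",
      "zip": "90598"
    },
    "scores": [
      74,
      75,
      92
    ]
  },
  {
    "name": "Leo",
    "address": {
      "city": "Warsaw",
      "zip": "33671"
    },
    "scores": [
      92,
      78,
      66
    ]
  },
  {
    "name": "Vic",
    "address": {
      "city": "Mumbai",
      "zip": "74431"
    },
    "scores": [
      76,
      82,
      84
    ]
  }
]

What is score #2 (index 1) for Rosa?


Path: records[2].scores[1]
Value: 75

ANSWER: 75


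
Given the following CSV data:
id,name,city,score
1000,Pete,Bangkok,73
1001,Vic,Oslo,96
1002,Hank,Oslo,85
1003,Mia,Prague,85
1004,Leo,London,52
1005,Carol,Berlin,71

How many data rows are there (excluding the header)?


Counting rows (excluding header):
Header: id,name,city,score
Data rows: 6

ANSWER: 6


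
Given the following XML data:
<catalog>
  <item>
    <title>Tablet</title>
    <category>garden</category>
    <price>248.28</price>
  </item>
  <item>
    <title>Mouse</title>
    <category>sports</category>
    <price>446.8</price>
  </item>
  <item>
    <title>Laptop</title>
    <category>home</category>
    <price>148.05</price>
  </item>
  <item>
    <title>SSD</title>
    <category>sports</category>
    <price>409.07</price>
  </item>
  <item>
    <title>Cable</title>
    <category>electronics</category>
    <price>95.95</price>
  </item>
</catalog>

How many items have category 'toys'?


Scanning <item> elements for <category>toys</category>:
Count: 0

ANSWER: 0


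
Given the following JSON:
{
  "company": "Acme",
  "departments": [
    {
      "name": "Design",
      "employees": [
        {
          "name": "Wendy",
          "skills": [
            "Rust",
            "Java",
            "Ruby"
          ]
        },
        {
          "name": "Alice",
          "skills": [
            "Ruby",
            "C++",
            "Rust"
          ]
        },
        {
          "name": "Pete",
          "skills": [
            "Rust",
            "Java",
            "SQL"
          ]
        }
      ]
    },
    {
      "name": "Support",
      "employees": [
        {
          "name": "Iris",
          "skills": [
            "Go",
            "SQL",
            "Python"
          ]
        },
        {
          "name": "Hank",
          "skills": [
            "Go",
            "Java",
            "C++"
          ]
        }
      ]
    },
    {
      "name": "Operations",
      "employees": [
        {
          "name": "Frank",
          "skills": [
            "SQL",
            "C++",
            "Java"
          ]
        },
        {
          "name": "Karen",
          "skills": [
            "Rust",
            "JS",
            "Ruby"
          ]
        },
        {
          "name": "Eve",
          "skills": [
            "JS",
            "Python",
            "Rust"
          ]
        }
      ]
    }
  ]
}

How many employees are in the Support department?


Path: departments[1].employees
Count: 2

ANSWER: 2


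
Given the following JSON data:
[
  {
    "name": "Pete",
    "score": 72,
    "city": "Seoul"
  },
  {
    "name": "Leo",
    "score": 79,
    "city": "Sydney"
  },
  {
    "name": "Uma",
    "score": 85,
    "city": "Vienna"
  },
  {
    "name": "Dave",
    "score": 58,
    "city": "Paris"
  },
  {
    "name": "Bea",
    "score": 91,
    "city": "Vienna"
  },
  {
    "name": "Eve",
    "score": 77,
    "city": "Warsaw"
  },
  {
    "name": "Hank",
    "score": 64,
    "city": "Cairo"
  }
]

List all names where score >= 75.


Filtering records where score >= 75:
  Pete (score=72) -> no
  Leo (score=79) -> YES
  Uma (score=85) -> YES
  Dave (score=58) -> no
  Bea (score=91) -> YES
  Eve (score=77) -> YES
  Hank (score=64) -> no


ANSWER: Leo, Uma, Bea, Eve


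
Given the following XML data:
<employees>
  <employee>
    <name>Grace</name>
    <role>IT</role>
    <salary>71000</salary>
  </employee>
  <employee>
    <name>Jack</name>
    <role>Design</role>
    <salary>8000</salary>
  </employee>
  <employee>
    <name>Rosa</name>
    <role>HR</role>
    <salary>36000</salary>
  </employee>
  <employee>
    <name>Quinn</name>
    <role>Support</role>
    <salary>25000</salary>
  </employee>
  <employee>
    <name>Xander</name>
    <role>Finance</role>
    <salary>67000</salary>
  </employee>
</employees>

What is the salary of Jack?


Searching for <employee> with <name>Jack</name>
Found at position 2
<salary>8000</salary>

ANSWER: 8000


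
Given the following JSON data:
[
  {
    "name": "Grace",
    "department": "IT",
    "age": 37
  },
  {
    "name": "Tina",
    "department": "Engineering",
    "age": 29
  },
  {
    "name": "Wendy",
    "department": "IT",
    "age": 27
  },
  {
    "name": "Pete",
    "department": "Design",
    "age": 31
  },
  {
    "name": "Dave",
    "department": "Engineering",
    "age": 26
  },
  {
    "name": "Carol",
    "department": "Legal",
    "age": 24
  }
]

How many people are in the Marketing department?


Scanning records for department = Marketing
  No matches found
Count: 0

ANSWER: 0


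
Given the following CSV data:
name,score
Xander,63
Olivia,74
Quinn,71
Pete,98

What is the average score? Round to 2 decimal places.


Scores: 63, 74, 71, 98
Sum = 306
Count = 4
Average = 306 / 4 = 76.50

ANSWER: 76.50


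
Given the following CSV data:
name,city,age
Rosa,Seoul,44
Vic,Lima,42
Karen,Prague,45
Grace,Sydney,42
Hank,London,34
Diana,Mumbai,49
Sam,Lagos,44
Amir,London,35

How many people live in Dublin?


Scanning city column for 'Dublin':
Total matches: 0

ANSWER: 0


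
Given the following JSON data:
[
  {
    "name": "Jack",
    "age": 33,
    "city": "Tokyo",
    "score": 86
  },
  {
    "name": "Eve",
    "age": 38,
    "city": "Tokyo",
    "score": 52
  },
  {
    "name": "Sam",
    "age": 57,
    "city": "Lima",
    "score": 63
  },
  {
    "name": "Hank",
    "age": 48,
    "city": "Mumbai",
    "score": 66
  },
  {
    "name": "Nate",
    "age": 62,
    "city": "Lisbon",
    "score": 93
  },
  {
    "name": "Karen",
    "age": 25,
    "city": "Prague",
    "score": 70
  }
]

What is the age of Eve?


Looking up record where name = Eve
Record index: 1
Field 'age' = 38

ANSWER: 38


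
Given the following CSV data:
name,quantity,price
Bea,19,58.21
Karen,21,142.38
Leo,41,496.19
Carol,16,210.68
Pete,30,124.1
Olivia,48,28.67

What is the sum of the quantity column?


Values in 'quantity' column:
  Row 1: 19
  Row 2: 21
  Row 3: 41
  Row 4: 16
  Row 5: 30
  Row 6: 48
Sum = 19 + 21 + 41 + 16 + 30 + 48 = 175

ANSWER: 175


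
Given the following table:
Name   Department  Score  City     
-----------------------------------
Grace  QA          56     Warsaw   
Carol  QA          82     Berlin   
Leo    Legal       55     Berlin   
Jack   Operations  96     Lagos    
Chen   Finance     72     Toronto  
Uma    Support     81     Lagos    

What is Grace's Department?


Row 1: Grace
Department = QA

ANSWER: QA


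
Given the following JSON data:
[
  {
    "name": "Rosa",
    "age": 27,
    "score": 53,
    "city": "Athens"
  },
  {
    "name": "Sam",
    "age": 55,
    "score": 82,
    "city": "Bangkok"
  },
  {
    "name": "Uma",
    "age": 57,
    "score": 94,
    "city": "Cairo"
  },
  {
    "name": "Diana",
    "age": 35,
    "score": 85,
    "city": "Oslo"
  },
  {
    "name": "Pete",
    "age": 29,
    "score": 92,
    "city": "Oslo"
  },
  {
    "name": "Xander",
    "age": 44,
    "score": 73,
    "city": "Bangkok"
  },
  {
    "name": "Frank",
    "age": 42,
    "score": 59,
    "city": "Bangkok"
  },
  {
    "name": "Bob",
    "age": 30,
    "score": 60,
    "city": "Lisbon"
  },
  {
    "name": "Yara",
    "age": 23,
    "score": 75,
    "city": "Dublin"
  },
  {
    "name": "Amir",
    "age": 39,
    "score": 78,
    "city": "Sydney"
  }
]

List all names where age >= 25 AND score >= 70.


Checking both conditions:
  Rosa (age=27, score=53) -> no
  Sam (age=55, score=82) -> YES
  Uma (age=57, score=94) -> YES
  Diana (age=35, score=85) -> YES
  Pete (age=29, score=92) -> YES
  Xander (age=44, score=73) -> YES
  Frank (age=42, score=59) -> no
  Bob (age=30, score=60) -> no
  Yara (age=23, score=75) -> no
  Amir (age=39, score=78) -> YES


ANSWER: Sam, Uma, Diana, Pete, Xander, Amir


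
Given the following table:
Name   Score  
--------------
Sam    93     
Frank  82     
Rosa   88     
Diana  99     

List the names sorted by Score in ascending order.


Sorting by Score (ascending):
  Frank: 82
  Rosa: 88
  Sam: 93
  Diana: 99


ANSWER: Frank, Rosa, Sam, Diana


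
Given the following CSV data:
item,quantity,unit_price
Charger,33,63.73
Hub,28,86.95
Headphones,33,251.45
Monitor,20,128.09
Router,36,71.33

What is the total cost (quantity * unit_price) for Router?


Row: Router
quantity = 36
unit_price = 71.33
total = 36 * 71.33 = 2567.88

ANSWER: 2567.88


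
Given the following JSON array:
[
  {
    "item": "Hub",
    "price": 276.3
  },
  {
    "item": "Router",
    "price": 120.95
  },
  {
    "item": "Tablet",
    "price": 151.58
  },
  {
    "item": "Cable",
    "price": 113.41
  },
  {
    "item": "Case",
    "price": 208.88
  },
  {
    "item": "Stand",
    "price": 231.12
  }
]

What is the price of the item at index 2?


Array index 2 -> Tablet
price = 151.58

ANSWER: 151.58


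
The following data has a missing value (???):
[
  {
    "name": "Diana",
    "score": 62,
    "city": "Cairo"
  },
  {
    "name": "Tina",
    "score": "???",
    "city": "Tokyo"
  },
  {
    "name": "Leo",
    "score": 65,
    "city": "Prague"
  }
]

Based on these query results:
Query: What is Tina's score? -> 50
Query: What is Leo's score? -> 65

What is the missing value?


The missing value is Tina's score
From query: Tina's score = 50

ANSWER: 50


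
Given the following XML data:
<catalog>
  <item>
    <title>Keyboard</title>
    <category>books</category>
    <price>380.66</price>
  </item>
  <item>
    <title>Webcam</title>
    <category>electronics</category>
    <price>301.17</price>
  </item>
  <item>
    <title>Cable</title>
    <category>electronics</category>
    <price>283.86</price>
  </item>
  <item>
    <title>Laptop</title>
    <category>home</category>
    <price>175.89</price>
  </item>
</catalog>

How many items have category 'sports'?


Scanning <item> elements for <category>sports</category>:
Count: 0

ANSWER: 0


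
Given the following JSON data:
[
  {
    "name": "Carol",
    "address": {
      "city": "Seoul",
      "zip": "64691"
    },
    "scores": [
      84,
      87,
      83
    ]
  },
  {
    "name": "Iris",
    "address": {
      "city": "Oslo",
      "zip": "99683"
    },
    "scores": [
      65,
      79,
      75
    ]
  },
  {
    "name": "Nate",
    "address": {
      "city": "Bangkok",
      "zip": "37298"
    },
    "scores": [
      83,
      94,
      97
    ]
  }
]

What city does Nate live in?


Path: records[2].address.city
Value: Bangkok

ANSWER: Bangkok


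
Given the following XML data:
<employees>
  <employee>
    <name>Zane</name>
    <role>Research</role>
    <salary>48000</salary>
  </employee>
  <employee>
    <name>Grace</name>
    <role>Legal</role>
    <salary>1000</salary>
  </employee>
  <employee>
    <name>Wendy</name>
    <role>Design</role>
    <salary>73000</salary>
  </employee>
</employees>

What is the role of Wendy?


Searching for <employee> with <name>Wendy</name>
Found at position 3
<role>Design</role>

ANSWER: Design


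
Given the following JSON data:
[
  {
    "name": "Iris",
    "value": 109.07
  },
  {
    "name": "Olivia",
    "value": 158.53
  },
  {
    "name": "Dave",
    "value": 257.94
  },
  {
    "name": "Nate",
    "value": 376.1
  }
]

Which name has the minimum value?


Comparing values:
  Iris: 109.07
  Olivia: 158.53
  Dave: 257.94
  Nate: 376.1
Minimum: Iris (109.07)

ANSWER: Iris


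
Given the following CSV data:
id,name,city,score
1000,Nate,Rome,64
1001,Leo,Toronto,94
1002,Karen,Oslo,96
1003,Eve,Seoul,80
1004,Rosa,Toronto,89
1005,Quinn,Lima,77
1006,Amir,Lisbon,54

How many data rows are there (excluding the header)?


Counting rows (excluding header):
Header: id,name,city,score
Data rows: 7

ANSWER: 7


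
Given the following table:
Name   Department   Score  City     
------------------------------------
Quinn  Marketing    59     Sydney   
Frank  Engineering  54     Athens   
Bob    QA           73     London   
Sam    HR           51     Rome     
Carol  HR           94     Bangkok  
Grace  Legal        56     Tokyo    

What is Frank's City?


Row 2: Frank
City = Athens

ANSWER: Athens


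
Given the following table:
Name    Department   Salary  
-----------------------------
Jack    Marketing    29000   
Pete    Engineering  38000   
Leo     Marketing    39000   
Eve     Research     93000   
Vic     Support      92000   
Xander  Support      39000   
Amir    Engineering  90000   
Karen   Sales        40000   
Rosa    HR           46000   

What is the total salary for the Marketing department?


Marketing department members:
  Jack: 29000
  Leo: 39000
Total = 29000 + 39000 = 68000

ANSWER: 68000


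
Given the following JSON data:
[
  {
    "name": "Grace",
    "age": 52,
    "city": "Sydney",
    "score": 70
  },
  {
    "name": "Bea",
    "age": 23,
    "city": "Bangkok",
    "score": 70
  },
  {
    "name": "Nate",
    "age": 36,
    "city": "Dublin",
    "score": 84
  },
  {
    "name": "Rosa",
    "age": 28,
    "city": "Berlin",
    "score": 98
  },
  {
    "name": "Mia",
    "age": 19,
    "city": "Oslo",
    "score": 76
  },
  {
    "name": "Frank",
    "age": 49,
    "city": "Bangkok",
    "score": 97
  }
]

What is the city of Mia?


Looking up record where name = Mia
Record index: 4
Field 'city' = Oslo

ANSWER: Oslo


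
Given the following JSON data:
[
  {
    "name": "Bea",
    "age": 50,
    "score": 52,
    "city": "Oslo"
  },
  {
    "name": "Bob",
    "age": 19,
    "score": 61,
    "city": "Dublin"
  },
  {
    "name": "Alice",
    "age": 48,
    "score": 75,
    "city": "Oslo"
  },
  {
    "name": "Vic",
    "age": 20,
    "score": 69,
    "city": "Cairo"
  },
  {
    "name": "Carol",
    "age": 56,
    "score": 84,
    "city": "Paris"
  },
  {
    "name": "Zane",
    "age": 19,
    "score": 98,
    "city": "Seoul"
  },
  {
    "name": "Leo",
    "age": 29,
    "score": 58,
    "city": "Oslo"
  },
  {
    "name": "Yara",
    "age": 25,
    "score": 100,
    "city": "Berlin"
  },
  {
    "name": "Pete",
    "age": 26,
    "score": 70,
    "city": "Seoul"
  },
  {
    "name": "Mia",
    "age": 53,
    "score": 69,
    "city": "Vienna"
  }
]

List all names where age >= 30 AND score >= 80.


Checking both conditions:
  Bea (age=50, score=52) -> no
  Bob (age=19, score=61) -> no
  Alice (age=48, score=75) -> no
  Vic (age=20, score=69) -> no
  Carol (age=56, score=84) -> YES
  Zane (age=19, score=98) -> no
  Leo (age=29, score=58) -> no
  Yara (age=25, score=100) -> no
  Pete (age=26, score=70) -> no
  Mia (age=53, score=69) -> no


ANSWER: Carol


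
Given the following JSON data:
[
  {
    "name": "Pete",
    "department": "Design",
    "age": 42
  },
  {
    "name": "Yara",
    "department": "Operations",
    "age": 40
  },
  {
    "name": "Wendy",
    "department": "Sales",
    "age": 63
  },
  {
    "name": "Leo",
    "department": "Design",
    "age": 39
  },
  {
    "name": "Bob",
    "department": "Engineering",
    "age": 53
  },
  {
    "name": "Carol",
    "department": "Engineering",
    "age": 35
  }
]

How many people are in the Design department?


Scanning records for department = Design
  Record 0: Pete
  Record 3: Leo
Count: 2

ANSWER: 2


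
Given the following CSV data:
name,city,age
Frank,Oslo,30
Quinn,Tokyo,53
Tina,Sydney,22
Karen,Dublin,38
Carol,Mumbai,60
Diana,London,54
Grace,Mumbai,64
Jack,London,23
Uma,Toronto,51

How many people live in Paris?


Scanning city column for 'Paris':
Total matches: 0

ANSWER: 0


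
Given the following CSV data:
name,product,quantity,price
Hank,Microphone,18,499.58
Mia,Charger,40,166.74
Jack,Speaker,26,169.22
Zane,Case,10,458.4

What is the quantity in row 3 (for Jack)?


Row 3: Jack
Column 'quantity' = 26

ANSWER: 26


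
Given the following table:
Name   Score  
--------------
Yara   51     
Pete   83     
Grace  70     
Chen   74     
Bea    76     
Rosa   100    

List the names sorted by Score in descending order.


Sorting by Score (descending):
  Rosa: 100
  Pete: 83
  Bea: 76
  Chen: 74
  Grace: 70
  Yara: 51


ANSWER: Rosa, Pete, Bea, Chen, Grace, Yara


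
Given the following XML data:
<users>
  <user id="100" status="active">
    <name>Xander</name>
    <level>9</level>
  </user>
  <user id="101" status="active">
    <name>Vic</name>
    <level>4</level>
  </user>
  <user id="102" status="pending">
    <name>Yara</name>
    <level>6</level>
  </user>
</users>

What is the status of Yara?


Finding user with name = Yara
user id="102" status="pending"

ANSWER: pending


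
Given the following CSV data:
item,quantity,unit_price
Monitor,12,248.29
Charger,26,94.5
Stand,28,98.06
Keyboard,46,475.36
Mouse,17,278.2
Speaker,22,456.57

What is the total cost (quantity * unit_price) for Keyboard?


Row: Keyboard
quantity = 46
unit_price = 475.36
total = 46 * 475.36 = 21866.56

ANSWER: 21866.56


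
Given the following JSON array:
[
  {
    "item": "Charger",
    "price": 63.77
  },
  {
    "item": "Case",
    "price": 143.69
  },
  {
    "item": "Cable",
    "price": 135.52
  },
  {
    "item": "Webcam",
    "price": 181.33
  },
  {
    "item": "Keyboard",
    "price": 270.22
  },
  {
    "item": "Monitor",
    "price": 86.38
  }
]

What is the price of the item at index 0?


Array index 0 -> Charger
price = 63.77

ANSWER: 63.77


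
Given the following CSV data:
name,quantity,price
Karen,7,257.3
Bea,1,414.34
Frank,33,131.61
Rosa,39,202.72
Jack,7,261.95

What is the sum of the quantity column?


Values in 'quantity' column:
  Row 1: 7
  Row 2: 1
  Row 3: 33
  Row 4: 39
  Row 5: 7
Sum = 7 + 1 + 33 + 39 + 7 = 87

ANSWER: 87


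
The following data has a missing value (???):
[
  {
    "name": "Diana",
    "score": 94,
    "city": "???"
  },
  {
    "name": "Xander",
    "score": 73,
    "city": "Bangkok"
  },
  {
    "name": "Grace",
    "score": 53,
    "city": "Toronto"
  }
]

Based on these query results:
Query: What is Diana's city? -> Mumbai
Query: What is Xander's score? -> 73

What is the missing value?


The missing value is Diana's city
From query: Diana's city = Mumbai

ANSWER: Mumbai


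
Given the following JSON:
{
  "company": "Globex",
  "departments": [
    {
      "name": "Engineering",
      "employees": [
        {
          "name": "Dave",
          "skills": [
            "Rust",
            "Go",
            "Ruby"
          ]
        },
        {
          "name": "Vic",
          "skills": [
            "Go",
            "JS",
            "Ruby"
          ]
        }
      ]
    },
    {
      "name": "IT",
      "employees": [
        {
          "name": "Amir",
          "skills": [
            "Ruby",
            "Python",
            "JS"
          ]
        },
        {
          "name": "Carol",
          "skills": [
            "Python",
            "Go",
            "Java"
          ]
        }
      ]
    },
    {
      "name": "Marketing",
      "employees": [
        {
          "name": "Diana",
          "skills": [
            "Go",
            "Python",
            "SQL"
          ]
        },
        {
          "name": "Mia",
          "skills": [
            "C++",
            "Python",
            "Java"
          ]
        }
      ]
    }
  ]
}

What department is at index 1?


Path: departments[1].name
Value: IT

ANSWER: IT


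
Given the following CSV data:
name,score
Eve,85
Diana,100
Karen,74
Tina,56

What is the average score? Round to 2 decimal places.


Scores: 85, 100, 74, 56
Sum = 315
Count = 4
Average = 315 / 4 = 78.75

ANSWER: 78.75


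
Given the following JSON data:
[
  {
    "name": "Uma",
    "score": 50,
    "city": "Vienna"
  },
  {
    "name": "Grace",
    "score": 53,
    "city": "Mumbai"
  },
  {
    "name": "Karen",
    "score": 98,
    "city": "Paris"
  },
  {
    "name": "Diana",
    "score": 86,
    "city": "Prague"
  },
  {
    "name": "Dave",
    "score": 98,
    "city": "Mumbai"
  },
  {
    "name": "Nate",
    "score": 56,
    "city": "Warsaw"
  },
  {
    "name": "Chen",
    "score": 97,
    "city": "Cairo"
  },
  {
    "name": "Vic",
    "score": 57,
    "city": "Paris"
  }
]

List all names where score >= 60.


Filtering records where score >= 60:
  Uma (score=50) -> no
  Grace (score=53) -> no
  Karen (score=98) -> YES
  Diana (score=86) -> YES
  Dave (score=98) -> YES
  Nate (score=56) -> no
  Chen (score=97) -> YES
  Vic (score=57) -> no


ANSWER: Karen, Diana, Dave, Chen


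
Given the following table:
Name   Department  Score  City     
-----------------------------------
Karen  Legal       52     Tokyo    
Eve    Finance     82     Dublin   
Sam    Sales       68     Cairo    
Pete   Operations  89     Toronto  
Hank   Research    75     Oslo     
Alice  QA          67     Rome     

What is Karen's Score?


Row 1: Karen
Score = 52

ANSWER: 52


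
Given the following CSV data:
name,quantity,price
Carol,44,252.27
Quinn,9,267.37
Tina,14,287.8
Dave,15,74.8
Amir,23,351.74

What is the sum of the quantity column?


Values in 'quantity' column:
  Row 1: 44
  Row 2: 9
  Row 3: 14
  Row 4: 15
  Row 5: 23
Sum = 44 + 9 + 14 + 15 + 23 = 105

ANSWER: 105


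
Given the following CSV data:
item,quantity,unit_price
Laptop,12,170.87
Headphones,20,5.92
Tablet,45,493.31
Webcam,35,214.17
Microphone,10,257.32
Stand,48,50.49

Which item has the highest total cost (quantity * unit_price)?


Computing row totals:
  Laptop: 2050.44
  Headphones: 118.4
  Tablet: 22198.95
  Webcam: 7495.95
  Microphone: 2573.2
  Stand: 2423.52
Maximum: Tablet (22198.95)

ANSWER: Tablet


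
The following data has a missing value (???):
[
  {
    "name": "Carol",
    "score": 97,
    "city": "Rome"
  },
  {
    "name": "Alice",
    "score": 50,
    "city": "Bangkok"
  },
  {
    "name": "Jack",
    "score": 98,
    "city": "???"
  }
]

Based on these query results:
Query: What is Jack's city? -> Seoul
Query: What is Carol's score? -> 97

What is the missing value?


The missing value is Jack's city
From query: Jack's city = Seoul

ANSWER: Seoul


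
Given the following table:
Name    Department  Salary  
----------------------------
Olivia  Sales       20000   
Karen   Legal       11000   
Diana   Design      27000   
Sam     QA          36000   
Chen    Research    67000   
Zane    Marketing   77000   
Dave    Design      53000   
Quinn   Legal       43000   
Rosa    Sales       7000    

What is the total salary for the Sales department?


Sales department members:
  Olivia: 20000
  Rosa: 7000
Total = 20000 + 7000 = 27000

ANSWER: 27000


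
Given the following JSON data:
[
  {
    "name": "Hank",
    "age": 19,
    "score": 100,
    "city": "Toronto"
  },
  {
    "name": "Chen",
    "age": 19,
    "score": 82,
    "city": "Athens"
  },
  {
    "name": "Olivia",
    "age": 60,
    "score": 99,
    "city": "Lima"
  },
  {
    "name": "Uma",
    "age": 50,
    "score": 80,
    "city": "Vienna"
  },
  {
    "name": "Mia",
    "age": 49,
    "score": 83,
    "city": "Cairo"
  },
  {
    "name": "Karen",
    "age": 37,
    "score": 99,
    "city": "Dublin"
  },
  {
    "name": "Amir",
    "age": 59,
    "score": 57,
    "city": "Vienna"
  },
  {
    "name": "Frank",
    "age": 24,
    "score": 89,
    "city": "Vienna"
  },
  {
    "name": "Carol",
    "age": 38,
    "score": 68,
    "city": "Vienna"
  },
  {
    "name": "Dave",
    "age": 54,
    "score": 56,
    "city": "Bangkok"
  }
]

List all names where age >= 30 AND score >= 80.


Checking both conditions:
  Hank (age=19, score=100) -> no
  Chen (age=19, score=82) -> no
  Olivia (age=60, score=99) -> YES
  Uma (age=50, score=80) -> YES
  Mia (age=49, score=83) -> YES
  Karen (age=37, score=99) -> YES
  Amir (age=59, score=57) -> no
  Frank (age=24, score=89) -> no
  Carol (age=38, score=68) -> no
  Dave (age=54, score=56) -> no


ANSWER: Olivia, Uma, Mia, Karen


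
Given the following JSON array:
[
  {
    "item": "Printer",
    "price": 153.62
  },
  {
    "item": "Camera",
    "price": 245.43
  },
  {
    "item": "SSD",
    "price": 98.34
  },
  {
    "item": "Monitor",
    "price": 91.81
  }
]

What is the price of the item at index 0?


Array index 0 -> Printer
price = 153.62

ANSWER: 153.62


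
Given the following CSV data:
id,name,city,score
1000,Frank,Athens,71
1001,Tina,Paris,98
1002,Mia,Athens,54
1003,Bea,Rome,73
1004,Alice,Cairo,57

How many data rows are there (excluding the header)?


Counting rows (excluding header):
Header: id,name,city,score
Data rows: 5

ANSWER: 5


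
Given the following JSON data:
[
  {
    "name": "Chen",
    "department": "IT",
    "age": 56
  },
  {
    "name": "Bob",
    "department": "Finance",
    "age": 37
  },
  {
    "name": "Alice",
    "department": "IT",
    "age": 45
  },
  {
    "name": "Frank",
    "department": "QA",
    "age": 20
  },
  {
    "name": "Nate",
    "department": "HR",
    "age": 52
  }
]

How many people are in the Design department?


Scanning records for department = Design
  No matches found
Count: 0

ANSWER: 0


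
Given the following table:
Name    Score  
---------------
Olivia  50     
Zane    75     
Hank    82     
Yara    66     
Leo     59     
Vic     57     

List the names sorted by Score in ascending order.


Sorting by Score (ascending):
  Olivia: 50
  Vic: 57
  Leo: 59
  Yara: 66
  Zane: 75
  Hank: 82


ANSWER: Olivia, Vic, Leo, Yara, Zane, Hank


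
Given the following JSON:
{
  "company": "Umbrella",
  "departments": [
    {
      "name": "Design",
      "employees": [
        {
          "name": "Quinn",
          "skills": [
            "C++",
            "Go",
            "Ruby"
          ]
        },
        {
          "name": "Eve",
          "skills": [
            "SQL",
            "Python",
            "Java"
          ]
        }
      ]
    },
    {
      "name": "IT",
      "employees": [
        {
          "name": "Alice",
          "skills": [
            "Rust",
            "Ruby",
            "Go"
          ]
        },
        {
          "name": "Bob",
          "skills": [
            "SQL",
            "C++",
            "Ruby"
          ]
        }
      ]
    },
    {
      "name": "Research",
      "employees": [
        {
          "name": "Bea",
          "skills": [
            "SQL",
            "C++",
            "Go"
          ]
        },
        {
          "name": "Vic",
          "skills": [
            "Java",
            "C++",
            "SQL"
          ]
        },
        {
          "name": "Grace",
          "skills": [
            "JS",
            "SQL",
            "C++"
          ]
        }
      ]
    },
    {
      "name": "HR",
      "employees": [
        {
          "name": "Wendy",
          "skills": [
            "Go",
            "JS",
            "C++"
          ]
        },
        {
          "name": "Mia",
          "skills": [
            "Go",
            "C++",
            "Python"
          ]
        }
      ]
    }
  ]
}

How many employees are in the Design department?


Path: departments[0].employees
Count: 2

ANSWER: 2


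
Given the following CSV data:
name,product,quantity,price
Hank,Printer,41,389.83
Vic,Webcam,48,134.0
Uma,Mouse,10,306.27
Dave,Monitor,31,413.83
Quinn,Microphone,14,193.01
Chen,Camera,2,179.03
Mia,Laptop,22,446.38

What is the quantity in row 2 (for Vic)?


Row 2: Vic
Column 'quantity' = 48

ANSWER: 48


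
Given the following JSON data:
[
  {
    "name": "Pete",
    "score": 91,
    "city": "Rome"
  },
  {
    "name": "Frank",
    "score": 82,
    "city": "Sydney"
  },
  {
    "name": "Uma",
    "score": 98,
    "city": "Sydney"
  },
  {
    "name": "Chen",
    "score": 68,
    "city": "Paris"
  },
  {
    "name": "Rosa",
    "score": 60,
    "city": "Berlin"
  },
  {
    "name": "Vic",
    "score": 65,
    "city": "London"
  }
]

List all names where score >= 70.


Filtering records where score >= 70:
  Pete (score=91) -> YES
  Frank (score=82) -> YES
  Uma (score=98) -> YES
  Chen (score=68) -> no
  Rosa (score=60) -> no
  Vic (score=65) -> no


ANSWER: Pete, Frank, Uma


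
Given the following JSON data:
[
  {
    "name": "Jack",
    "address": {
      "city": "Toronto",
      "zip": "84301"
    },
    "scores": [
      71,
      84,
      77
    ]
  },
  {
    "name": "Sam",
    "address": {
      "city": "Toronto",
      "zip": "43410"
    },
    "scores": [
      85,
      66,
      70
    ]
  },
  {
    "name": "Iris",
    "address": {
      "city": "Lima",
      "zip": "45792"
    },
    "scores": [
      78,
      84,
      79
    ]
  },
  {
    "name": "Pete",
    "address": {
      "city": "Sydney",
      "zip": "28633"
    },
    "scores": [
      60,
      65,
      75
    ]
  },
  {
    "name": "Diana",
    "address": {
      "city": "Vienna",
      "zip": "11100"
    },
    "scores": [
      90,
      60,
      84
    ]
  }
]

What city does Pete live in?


Path: records[3].address.city
Value: Sydney

ANSWER: Sydney


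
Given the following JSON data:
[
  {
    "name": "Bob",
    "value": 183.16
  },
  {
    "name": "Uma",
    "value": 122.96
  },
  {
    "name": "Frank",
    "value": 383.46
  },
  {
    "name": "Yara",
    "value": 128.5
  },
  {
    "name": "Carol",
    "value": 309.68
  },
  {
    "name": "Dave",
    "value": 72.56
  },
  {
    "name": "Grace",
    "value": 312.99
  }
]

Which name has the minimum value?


Comparing values:
  Bob: 183.16
  Uma: 122.96
  Frank: 383.46
  Yara: 128.5
  Carol: 309.68
  Dave: 72.56
  Grace: 312.99
Minimum: Dave (72.56)

ANSWER: Dave


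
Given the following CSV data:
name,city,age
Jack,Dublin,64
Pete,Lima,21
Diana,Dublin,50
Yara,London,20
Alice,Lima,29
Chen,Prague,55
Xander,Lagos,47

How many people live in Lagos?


Scanning city column for 'Lagos':
  Row 7: Xander -> MATCH
Total matches: 1

ANSWER: 1


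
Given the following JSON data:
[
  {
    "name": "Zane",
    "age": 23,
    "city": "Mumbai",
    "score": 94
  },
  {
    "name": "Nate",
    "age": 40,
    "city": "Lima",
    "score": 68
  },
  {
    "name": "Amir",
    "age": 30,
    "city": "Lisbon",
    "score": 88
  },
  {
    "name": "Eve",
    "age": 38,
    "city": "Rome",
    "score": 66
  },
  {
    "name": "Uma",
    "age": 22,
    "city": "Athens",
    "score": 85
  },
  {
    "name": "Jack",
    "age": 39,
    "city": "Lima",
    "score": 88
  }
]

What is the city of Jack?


Looking up record where name = Jack
Record index: 5
Field 'city' = Lima

ANSWER: Lima


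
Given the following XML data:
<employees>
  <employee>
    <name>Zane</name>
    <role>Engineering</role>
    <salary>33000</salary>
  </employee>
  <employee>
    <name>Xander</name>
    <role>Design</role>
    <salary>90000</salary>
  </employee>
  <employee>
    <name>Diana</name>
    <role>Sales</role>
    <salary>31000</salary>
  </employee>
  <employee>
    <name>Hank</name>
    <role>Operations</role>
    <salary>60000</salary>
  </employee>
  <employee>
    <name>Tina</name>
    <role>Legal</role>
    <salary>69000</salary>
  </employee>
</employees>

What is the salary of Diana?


Searching for <employee> with <name>Diana</name>
Found at position 3
<salary>31000</salary>

ANSWER: 31000


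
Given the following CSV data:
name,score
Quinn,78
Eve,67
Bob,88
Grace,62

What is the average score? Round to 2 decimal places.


Scores: 78, 67, 88, 62
Sum = 295
Count = 4
Average = 295 / 4 = 73.75

ANSWER: 73.75


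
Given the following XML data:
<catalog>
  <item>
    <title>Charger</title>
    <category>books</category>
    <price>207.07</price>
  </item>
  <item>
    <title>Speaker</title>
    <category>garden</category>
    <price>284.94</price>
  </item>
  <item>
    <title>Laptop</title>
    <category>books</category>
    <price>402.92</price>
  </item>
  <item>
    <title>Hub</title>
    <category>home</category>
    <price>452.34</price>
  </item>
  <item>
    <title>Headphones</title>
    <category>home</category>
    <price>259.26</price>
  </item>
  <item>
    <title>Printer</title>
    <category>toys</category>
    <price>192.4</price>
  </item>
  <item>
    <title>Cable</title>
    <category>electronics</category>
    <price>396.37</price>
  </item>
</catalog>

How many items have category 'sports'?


Scanning <item> elements for <category>sports</category>:
Count: 0

ANSWER: 0


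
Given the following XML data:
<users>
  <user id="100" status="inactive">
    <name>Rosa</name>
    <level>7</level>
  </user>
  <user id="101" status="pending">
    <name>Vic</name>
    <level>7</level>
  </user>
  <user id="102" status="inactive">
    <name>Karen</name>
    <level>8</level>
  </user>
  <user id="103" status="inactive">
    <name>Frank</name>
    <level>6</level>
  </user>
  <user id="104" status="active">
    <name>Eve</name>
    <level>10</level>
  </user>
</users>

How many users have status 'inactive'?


Counting users with status='inactive':
  Rosa (id=100) -> MATCH
  Karen (id=102) -> MATCH
  Frank (id=103) -> MATCH
Count: 3

ANSWER: 3


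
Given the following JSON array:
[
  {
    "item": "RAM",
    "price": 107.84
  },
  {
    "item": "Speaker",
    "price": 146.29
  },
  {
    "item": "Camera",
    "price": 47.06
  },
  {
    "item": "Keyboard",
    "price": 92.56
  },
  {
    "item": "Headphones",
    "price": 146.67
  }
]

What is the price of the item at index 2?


Array index 2 -> Camera
price = 47.06

ANSWER: 47.06


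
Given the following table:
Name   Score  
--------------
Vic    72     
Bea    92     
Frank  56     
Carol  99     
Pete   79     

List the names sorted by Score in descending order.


Sorting by Score (descending):
  Carol: 99
  Bea: 92
  Pete: 79
  Vic: 72
  Frank: 56


ANSWER: Carol, Bea, Pete, Vic, Frank


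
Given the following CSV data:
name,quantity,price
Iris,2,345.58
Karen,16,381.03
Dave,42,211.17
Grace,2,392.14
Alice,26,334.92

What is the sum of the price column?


Values in 'price' column:
  Row 1: 345.58
  Row 2: 381.03
  Row 3: 211.17
  Row 4: 392.14
  Row 5: 334.92
Sum = 345.58 + 381.03 + 211.17 + 392.14 + 334.92 = 1664.84

ANSWER: 1664.84


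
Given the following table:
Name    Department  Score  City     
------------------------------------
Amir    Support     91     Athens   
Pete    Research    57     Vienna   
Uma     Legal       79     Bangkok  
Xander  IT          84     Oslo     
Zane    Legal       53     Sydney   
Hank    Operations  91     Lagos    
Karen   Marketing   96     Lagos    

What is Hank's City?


Row 6: Hank
City = Lagos

ANSWER: Lagos


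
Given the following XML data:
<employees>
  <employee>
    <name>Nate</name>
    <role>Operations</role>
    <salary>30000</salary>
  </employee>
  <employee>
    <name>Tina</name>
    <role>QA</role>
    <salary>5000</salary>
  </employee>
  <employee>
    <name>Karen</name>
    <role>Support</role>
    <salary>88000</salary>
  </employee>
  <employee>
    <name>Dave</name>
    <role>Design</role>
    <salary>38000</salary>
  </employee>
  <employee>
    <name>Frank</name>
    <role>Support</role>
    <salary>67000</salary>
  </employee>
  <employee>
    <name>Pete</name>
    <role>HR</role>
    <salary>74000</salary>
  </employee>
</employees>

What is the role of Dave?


Searching for <employee> with <name>Dave</name>
Found at position 4
<role>Design</role>

ANSWER: Design


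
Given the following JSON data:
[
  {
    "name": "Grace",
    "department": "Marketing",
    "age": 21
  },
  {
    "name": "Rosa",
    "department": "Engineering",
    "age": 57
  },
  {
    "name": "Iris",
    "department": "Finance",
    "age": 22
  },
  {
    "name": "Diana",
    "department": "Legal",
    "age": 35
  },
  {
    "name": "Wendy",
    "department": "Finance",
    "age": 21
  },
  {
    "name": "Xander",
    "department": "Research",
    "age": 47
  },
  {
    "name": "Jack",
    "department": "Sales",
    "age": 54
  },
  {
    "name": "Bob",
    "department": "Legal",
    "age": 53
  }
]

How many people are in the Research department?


Scanning records for department = Research
  Record 5: Xander
Count: 1

ANSWER: 1


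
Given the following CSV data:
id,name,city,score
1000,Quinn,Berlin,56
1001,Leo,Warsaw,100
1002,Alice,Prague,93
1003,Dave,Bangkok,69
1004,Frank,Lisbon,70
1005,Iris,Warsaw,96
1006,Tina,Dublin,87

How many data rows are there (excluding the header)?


Counting rows (excluding header):
Header: id,name,city,score
Data rows: 7

ANSWER: 7


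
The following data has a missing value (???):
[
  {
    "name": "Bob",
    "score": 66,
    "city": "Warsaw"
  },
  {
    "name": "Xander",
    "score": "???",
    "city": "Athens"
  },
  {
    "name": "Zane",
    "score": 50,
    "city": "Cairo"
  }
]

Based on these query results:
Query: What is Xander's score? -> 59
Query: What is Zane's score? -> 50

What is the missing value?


The missing value is Xander's score
From query: Xander's score = 59

ANSWER: 59


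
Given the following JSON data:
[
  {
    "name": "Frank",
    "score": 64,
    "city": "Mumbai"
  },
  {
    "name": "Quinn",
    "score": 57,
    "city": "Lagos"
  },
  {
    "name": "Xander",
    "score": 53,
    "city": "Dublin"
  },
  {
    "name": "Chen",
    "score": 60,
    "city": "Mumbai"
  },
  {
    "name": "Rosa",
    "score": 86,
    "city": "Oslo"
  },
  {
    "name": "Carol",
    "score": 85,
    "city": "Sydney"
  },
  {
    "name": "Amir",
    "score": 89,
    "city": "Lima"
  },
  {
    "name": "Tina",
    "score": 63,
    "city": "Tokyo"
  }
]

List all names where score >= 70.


Filtering records where score >= 70:
  Frank (score=64) -> no
  Quinn (score=57) -> no
  Xander (score=53) -> no
  Chen (score=60) -> no
  Rosa (score=86) -> YES
  Carol (score=85) -> YES
  Amir (score=89) -> YES
  Tina (score=63) -> no


ANSWER: Rosa, Carol, Amir


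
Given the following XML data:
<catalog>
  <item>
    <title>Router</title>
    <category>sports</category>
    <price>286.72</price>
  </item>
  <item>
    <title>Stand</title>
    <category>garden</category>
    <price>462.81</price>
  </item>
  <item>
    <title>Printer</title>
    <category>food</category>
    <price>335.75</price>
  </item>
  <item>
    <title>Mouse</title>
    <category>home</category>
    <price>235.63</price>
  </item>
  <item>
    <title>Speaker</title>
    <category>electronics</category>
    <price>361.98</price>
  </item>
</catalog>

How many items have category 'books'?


Scanning <item> elements for <category>books</category>:
Count: 0

ANSWER: 0
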